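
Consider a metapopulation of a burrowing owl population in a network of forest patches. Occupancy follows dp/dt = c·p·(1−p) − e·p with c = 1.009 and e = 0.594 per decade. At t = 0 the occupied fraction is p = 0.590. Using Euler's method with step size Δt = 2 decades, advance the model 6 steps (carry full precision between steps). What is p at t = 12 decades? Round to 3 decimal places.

0.411

Update rule: p ← p + [c·p·(1−p) − e·p]·Δt with Δt = 2.
  1  |  dp/dt·Δt = -0.212766  |  p_1 = 0.377234
  2  |  dp/dt·Δt = +0.025932  |  p_2 = 0.403166
  3  |  dp/dt·Δt = +0.006617  |  p_3 = 0.409782
  4  |  dp/dt·Δt = +0.001254  |  p_4 = 0.411036
  5  |  dp/dt·Δt = +0.000218  |  p_5 = 0.411254
  6  |  dp/dt·Δt = +0.000037  |  p_6 = 0.411291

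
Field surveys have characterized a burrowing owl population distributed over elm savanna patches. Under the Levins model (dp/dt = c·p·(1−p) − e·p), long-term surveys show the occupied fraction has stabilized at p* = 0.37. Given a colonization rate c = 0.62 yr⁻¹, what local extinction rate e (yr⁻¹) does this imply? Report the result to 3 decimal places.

At equilibrium c(1−p*) = e.
e = 0.62 × (1 − 0.37) = 0.62 × 0.6300 = 0.3906.

0.391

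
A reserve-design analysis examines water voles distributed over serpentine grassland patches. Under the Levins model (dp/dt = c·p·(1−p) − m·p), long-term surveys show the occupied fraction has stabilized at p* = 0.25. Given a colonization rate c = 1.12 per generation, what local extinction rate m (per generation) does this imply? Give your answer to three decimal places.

0.840

At equilibrium c(1−p*) = m.
m = 1.12 × (1 − 0.25) = 1.12 × 0.7500 = 0.8400.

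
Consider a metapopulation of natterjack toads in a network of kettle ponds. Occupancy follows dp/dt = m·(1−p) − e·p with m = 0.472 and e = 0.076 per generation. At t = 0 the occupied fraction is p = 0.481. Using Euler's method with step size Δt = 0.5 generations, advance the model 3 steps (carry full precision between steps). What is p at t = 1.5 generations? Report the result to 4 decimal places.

Update rule: p ← p + [m·(1−p) − e·p]·Δt with Δt = 0.5.
step 1: Δp = +0.10421, p = 0.58521
step 2: Δp = +0.07565, p = 0.66086
step 3: Δp = +0.05492, p = 0.71578

0.7158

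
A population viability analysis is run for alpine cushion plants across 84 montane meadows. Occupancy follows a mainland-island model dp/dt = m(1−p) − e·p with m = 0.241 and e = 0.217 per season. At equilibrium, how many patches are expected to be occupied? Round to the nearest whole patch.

p* = m/(m+e) = 0.241/0.4580 = 0.5262.
Expected occupied patches = N × p* = 84 × 0.5262 = 44.20 ≈ 44.

44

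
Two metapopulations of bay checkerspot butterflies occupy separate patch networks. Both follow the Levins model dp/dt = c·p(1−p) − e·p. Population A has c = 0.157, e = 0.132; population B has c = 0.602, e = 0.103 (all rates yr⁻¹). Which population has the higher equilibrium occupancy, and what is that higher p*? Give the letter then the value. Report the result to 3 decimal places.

A: p*_A = 1 − 0.132/0.157 = 0.1592.
B: p*_B = 1 − 0.103/0.602 = 0.8289.
B is higher at 0.8289.

B, 0.829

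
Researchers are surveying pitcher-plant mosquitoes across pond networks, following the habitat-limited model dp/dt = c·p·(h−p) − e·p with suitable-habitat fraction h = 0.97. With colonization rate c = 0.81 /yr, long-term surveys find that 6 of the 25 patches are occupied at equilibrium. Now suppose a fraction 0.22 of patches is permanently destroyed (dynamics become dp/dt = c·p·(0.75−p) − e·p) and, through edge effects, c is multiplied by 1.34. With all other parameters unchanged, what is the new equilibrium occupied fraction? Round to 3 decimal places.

Observed p* = 6/25 = 0.24000.
Balance c(h−p*) = e gives e = 0.81×(0.97 − 0.24000) = 0.59130.
New p* = 0.75 − e/c = 0.75 − 0.59130/1.08540 = 0.20522.

0.205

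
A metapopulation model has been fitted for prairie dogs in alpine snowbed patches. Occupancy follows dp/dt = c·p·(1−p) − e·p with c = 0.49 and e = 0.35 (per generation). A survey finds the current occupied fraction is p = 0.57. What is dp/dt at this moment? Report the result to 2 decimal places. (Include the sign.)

Colonization term: c·p·(1−p) = 0.49×0.57×0.4300 = 0.12010.
Extinction term: e·p = 0.19950.
dp/dt = 0.12010 − 0.19950 = -0.07940.

-0.08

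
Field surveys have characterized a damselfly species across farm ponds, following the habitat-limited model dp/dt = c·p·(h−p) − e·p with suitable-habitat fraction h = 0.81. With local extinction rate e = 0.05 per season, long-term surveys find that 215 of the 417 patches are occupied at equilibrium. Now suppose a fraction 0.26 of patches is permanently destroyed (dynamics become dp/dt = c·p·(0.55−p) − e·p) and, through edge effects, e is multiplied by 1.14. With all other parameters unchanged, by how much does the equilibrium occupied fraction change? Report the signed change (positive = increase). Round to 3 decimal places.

-0.301

Observed p* = 215/417 = 0.51559.
Balance c(h−p*) = e gives c = e/(0.81 − 0.51559) = 0.05/0.29441 = 0.16983.
New p* = 0.55 − e/c = 0.55 − 0.05700/0.16983 = 0.21437.
Δp* = 0.21437 − 0.51559 = -0.30122.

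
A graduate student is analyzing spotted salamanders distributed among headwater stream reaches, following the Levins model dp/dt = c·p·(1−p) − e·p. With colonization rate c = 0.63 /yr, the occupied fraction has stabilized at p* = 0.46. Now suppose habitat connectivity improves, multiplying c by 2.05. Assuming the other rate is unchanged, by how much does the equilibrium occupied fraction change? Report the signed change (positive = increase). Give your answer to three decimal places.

0.277

Balance c(1−p*) = e gives e = 0.63×(1 − 0.46000) = 0.34020.
New p* = 1 − e/c = 1 − 0.34020/1.29150 = 0.73659.
Δp* = 0.73659 − 0.46000 = +0.27659.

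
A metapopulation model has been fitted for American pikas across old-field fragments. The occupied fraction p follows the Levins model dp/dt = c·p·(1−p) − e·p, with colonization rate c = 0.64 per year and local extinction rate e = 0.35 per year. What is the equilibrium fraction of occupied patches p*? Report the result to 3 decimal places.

At equilibrium, colonization balances extinction: c·p*·(1−p*) = e·p*.
So p* = 1 − e/c = 1 − 0.35/0.64 = 1 − 0.5469 = 0.4531.

0.453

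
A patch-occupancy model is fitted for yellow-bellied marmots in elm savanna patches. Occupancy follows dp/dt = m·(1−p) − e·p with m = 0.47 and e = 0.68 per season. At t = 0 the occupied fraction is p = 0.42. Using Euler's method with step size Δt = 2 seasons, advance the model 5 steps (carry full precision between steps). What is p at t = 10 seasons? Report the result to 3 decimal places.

0.367

Update rule: p ← p + [m·(1−p) − e·p]·Δt with Δt = 2.
t = 2: p = 0.42000 + (-0.02600) = 0.39400
t = 4: p = 0.39400 + (+0.03380) = 0.42780
t = 6: p = 0.42780 + (-0.04394) = 0.38386
t = 8: p = 0.38386 + (+0.05712) = 0.44098
t = 10: p = 0.44098 + (-0.07426) = 0.36672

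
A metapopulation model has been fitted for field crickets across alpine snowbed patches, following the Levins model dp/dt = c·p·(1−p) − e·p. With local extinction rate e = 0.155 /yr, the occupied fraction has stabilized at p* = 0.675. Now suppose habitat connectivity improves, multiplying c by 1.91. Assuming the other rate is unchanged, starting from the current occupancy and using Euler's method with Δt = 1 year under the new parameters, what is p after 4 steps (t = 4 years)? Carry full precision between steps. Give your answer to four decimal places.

Balance c(1−p*) = e gives c = e/(1 − 0.67500) = 0.155/0.32500 = 0.47692.
Starting from p₀ = 0.67500; update p ← p + (dp/dt)·Δt with the new parameters.
t = 1: p = 0.67500 + (+0.09521) = 0.77021
t = 2: p = 0.77021 + (+0.04184) = 0.81205
t = 3: p = 0.81205 + (+0.01316) = 0.82521
t = 4: p = 0.82521 + (+0.00348) = 0.82869

0.8287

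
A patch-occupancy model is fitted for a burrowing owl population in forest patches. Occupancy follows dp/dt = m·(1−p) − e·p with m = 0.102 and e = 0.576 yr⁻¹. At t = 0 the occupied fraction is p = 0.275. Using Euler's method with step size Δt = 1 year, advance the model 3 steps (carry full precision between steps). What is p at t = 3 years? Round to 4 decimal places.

Update rule: p ← p + [m·(1−p) − e·p]·Δt with Δt = 1.
step 1: Δp = -0.08445, p = 0.19055
step 2: Δp = -0.02719, p = 0.16336
step 3: Δp = -0.00876, p = 0.15460

0.1546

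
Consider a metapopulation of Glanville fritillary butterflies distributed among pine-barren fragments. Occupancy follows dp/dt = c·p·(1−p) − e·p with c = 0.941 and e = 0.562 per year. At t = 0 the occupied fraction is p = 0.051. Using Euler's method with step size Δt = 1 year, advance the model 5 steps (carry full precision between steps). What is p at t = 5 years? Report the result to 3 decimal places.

0.182

Update rule: p ← p + [c·p·(1−p) − e·p]·Δt with Δt = 1.
  1  |  dp/dt·Δt = +0.016881  |  p_1 = 0.067881
  2  |  dp/dt·Δt = +0.021391  |  p_2 = 0.089273
  3  |  dp/dt·Δt = +0.026335  |  p_3 = 0.115607
  4  |  dp/dt·Δt = +0.031239  |  p_4 = 0.146846
  5  |  dp/dt·Δt = +0.035363  |  p_5 = 0.182209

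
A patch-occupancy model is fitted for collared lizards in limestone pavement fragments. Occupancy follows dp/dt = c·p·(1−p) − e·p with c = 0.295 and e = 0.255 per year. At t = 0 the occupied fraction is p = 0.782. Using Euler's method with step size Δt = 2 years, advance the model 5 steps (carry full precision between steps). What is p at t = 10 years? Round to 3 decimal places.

Update rule: p ← p + [c·p·(1−p) − e·p]·Δt with Δt = 2.
  1  |  dp/dt·Δt = -0.298239  |  p_1 = 0.483761
  2  |  dp/dt·Δt = -0.099374  |  p_2 = 0.384387
  3  |  dp/dt·Δt = -0.056424  |  p_3 = 0.327964
  4  |  dp/dt·Δt = -0.037223  |  p_4 = 0.290740
  5  |  dp/dt·Δt = -0.026613  |  p_5 = 0.264127

0.264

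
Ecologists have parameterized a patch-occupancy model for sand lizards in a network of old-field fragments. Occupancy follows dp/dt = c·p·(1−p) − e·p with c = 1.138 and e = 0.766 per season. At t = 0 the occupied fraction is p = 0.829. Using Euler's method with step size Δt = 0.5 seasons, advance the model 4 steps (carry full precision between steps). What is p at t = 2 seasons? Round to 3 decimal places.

Update rule: p ← p + [c·p·(1−p) − e·p]·Δt with Δt = 0.5.
t = 0.5: p = 0.82900 + (-0.23685) = 0.59215
t = 1: p = 0.59215 + (-0.08938) = 0.50278
t = 1.5: p = 0.50278 + (-0.05032) = 0.45246
t = 2: p = 0.45246 + (-0.03233) = 0.42013

0.420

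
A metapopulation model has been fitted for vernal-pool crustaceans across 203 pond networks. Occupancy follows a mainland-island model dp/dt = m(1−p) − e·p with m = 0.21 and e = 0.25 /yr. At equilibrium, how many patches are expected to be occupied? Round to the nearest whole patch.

93

p* = m/(m+e) = 0.21/0.4600 = 0.4565.
Expected occupied patches = N × p* = 203 × 0.4565 = 92.67 ≈ 93.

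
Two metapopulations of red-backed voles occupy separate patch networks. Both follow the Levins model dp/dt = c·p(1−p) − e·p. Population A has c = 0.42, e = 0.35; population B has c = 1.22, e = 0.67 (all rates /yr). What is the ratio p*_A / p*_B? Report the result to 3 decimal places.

0.370

A: p*_A = 1 − 0.35/0.42 = 0.1667.
B: p*_B = 1 − 0.67/1.22 = 0.4508.
p*_A / p*_B = 0.1667/0.4508 = 0.3697.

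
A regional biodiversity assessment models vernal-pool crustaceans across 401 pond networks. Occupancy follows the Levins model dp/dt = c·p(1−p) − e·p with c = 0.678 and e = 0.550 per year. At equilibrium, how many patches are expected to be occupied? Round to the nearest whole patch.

p* = 1 − e/c = 1 − 0.550/0.678 = 0.1888.
Expected occupied patches = N × p* = 401 × 0.1888 = 75.71 ≈ 76.

76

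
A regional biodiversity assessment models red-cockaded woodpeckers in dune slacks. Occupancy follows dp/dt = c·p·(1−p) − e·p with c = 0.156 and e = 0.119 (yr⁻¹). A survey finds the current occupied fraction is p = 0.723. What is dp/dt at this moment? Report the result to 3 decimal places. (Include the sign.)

Colonization term: c·p·(1−p) = 0.156×0.723×0.2770 = 0.03124.
Extinction term: e·p = 0.08604.
dp/dt = 0.03124 − 0.08604 = -0.05479.

-0.055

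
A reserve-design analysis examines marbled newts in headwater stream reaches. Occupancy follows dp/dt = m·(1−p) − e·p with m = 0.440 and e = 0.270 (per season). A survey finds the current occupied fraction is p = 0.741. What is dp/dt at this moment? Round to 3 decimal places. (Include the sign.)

-0.086

Colonization term: m·(1−p) = 0.440×0.2590 = 0.11396.
Extinction term: e·p = 0.20007.
dp/dt = 0.11396 − 0.20007 = -0.08611.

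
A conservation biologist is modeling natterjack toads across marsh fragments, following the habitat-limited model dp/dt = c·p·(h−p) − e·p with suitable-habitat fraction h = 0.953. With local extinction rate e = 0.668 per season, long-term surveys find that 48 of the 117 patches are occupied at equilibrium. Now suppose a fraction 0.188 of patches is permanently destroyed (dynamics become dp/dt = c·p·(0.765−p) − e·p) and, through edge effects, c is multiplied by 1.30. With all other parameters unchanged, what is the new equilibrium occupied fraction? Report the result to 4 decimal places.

Observed p* = 48/117 = 0.41026.
Balance c(h−p*) = e gives c = e/(0.953 − 0.41026) = 0.668/0.54274 = 1.23079.
New p* = 0.765 − e/c = 0.765 − 0.66800/1.60003 = 0.34751.

0.3475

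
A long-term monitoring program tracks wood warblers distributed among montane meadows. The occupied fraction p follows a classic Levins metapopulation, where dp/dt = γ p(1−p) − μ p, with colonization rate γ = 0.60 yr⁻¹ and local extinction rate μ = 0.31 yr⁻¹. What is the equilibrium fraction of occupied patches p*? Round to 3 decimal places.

At equilibrium, colonization balances extinction: γ·p*·(1−p*) = μ·p*.
So p* = 1 − μ/γ = 1 − 0.31/0.60 = 1 − 0.5167 = 0.4833.

0.483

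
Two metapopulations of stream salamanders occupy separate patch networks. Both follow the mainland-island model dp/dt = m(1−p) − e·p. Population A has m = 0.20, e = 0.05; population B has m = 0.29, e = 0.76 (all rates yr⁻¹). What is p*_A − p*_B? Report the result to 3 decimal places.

A: p*_A = m/(m+e) = 0.20/0.2500 = 0.8000.
B: p*_B = 0.29/1.0500 = 0.2762.
p*_A − p*_B = 0.8000 − 0.2762 = 0.5238.

0.524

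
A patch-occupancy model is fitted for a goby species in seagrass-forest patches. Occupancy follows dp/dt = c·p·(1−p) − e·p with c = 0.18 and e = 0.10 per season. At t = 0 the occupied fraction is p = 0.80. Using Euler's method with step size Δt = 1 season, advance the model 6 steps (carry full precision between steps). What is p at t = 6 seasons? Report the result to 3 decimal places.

Update rule: p ← p + [c·p·(1−p) − e·p]·Δt with Δt = 1.
p: 0.80000 → 0.74880  (Δp = -0.05120)
p: 0.74880 → 0.70778  (Δp = -0.04102)
p: 0.70778 → 0.67423  (Δp = -0.03355)
p: 0.67423 → 0.64634  (Δp = -0.02789)
p: 0.64634 → 0.62285  (Δp = -0.02349)
p: 0.62285 → 0.60285  (Δp = -0.02000)

0.603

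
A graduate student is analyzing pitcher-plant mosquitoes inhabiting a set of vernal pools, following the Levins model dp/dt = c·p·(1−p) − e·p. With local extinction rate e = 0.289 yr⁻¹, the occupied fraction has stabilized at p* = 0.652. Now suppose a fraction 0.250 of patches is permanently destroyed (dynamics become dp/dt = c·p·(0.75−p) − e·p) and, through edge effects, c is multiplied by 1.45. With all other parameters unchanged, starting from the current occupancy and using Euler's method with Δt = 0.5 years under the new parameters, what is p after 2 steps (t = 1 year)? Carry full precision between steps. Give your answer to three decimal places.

Balance c(1−p*) = e gives c = e/(1 − 0.65200) = 0.289/0.34800 = 0.83046.
Starting from p₀ = 0.65200; update p ← p + (dp/dt)·Δt with the new parameters.
p: 0.65200 → 0.59626  (Δp = -0.05574)
p: 0.59626 → 0.56529  (Δp = -0.03097)

0.565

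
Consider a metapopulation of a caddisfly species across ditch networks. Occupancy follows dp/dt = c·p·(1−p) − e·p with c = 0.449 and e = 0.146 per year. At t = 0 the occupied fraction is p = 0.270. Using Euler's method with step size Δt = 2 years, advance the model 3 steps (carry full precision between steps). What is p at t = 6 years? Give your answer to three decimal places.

0.556

Update rule: p ← p + [c·p·(1−p) − e·p]·Δt with Δt = 2.
  1  |  dp/dt·Δt = +0.098156  |  p_1 = 0.368156
  2  |  dp/dt·Δt = +0.101389  |  p_2 = 0.469544
  3  |  dp/dt·Δt = +0.086560  |  p_3 = 0.556105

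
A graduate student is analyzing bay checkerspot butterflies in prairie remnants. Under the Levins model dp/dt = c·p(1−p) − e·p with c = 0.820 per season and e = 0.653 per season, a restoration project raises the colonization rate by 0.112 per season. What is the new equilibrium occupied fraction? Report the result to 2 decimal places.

0.30

Before: p* = 1 − 0.653/0.820 = 0.2037.
After the change, c = 0.932, e = 0.653, so p* = 1 − 0.653/0.932 = 0.2994.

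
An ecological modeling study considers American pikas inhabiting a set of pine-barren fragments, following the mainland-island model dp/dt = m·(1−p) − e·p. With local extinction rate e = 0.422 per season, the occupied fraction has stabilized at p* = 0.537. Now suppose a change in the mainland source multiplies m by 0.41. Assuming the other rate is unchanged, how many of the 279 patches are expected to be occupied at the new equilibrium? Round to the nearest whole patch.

90

Balance m(1−p*) = e·p* gives m = e·p*/(1−p*) = 0.422×0.53700/0.46300 = 0.48945.
New p* = m/(m+e) = 0.20067/(0.20067+0.42200) = 0.32227.
Expected occupied = 279 × 0.32227 = 89.91 ≈ 90.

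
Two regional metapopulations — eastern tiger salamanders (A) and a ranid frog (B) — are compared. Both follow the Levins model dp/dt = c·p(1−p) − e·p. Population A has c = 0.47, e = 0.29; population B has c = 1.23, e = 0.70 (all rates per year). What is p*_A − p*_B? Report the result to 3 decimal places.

A: p*_A = 1 − 0.29/0.47 = 0.3830.
B: p*_B = 1 − 0.70/1.23 = 0.4309.
p*_A − p*_B = 0.3830 − 0.4309 = -0.0479.

-0.048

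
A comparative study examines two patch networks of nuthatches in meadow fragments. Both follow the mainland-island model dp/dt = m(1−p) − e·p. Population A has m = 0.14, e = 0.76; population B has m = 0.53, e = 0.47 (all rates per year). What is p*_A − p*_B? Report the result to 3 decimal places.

A: p*_A = m/(m+e) = 0.14/0.9000 = 0.1556.
B: p*_B = 0.53/1.0000 = 0.5300.
p*_A − p*_B = 0.1556 − 0.5300 = -0.3744.

-0.374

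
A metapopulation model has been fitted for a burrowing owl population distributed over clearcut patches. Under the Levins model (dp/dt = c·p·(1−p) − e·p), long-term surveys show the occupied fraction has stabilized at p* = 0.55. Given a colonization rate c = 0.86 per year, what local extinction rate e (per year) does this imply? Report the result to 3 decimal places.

0.387

At equilibrium c(1−p*) = e.
e = 0.86 × (1 − 0.55) = 0.86 × 0.4500 = 0.3870.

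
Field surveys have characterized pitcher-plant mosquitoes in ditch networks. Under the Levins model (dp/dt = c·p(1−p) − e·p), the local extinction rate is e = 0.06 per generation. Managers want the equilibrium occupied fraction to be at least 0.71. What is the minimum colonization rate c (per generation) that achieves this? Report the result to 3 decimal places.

0.207

p* = 1 − e/c ≥ 0.71 requires e/c ≤ 0.2900, i.e. c ≥ e/0.2900.
c_min = 0.06/0.2900 = 0.2069.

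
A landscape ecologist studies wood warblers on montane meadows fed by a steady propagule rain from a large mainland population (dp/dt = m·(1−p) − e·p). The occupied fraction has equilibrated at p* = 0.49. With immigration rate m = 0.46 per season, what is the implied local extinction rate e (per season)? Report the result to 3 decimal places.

At equilibrium m(1−p*) = e·p*, so e = m(1−p*)/p*.
e = 0.46 × 0.5100 / 0.49 = 0.4788.

0.479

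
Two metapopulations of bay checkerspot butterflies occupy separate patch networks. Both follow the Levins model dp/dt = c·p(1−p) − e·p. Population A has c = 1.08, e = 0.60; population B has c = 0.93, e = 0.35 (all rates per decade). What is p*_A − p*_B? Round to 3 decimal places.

-0.179

A: p*_A = 1 − 0.60/1.08 = 0.4444.
B: p*_B = 1 − 0.35/0.93 = 0.6237.
p*_A − p*_B = 0.4444 − 0.6237 = -0.1792.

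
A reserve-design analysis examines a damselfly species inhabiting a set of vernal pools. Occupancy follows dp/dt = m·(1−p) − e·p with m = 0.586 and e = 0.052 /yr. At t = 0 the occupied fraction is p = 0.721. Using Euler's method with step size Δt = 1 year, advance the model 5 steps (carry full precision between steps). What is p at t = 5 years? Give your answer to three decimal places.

0.917

Update rule: p ← p + [m·(1−p) − e·p]·Δt with Δt = 1.
p: 0.72100 → 0.84700  (Δp = +0.12600)
p: 0.84700 → 0.89261  (Δp = +0.04561)
p: 0.89261 → 0.90913  (Δp = +0.01651)
p: 0.90913 → 0.91510  (Δp = +0.00598)
p: 0.91510 → 0.91727  (Δp = +0.00216)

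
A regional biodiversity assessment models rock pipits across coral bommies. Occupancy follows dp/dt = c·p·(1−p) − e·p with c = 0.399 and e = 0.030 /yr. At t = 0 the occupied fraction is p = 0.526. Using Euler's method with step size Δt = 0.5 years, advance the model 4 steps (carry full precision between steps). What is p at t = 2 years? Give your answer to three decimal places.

0.683

Update rule: p ← p + [c·p·(1−p) − e·p]·Δt with Δt = 0.5.
t = 0.5: p = 0.52600 + (+0.04185) = 0.56785
t = 1: p = 0.56785 + (+0.04044) = 0.60829
t = 1.5: p = 0.60829 + (+0.03841) = 0.64670
t = 2: p = 0.64670 + (+0.03588) = 0.68258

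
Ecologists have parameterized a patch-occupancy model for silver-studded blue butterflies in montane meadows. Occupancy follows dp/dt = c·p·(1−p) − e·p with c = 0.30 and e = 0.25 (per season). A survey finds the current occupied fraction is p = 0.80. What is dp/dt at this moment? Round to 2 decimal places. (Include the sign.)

-0.15

Colonization term: c·p·(1−p) = 0.30×0.80×0.2000 = 0.04800.
Extinction term: e·p = 0.20000.
dp/dt = 0.04800 − 0.20000 = -0.15200.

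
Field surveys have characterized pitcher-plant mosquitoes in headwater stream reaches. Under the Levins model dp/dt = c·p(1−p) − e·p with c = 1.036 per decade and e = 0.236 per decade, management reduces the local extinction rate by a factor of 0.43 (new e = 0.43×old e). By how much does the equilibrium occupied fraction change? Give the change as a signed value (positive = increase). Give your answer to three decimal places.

0.130

Before: p* = 1 − 0.236/1.036 = 0.7722.
After the change, c = 1.036, e = 0.10148, so p* = 1 − 0.10148/1.036 = 0.9020.
Δp* = 0.9020 − 0.7722 = +0.1298.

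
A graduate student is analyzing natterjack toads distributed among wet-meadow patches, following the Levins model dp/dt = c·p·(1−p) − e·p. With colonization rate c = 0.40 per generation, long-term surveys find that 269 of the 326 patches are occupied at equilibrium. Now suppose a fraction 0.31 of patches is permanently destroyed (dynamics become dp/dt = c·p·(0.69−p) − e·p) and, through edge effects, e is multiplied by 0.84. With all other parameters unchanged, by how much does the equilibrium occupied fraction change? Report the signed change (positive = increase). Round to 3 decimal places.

Observed p* = 269/326 = 0.82515.
Balance c(1−p*) = e gives e = 0.40×(1 − 0.82515) = 0.06994.
New p* = 0.69 − e/c = 0.69 − 0.05875/0.40000 = 0.54312.
Δp* = 0.54312 − 0.82515 = -0.28203.

-0.282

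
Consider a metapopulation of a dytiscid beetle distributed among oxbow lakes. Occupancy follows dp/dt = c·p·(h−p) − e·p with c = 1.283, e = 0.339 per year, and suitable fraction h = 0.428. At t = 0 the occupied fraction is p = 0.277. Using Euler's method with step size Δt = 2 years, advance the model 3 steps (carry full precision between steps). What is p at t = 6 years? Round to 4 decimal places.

0.1725

Update rule: p ← p + [c·p·(h−p) − e·p]·Δt with Δt = 2.
step 1: Δp = -0.08048, p = 0.19652
step 2: Δp = -0.01651, p = 0.18001
step 3: Δp = -0.00750, p = 0.17251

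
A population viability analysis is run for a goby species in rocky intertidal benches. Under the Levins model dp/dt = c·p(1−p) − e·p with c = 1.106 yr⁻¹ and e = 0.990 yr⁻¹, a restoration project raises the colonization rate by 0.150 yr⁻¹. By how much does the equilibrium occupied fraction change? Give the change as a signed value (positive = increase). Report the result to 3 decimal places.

0.107

Before: p* = 1 − 0.990/1.106 = 0.1049.
After the change, c = 1.256, e = 0.99, so p* = 1 − 0.99/1.256 = 0.2118.
Δp* = 0.2118 − 0.1049 = +0.1069.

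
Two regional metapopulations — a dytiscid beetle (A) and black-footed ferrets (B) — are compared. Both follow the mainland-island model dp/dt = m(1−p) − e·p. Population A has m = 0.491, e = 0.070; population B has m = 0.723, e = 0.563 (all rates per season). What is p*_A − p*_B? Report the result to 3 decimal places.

0.313

A: p*_A = m/(m+e) = 0.491/0.5610 = 0.8752.
B: p*_B = 0.723/1.2860 = 0.5622.
p*_A − p*_B = 0.8752 − 0.5622 = 0.3130.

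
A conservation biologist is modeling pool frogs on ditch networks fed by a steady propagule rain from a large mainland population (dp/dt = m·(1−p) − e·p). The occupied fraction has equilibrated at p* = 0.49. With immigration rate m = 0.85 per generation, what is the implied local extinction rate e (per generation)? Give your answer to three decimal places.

At equilibrium m(1−p*) = e·p*, so e = m(1−p*)/p*.
e = 0.85 × 0.5100 / 0.49 = 0.8847.

0.885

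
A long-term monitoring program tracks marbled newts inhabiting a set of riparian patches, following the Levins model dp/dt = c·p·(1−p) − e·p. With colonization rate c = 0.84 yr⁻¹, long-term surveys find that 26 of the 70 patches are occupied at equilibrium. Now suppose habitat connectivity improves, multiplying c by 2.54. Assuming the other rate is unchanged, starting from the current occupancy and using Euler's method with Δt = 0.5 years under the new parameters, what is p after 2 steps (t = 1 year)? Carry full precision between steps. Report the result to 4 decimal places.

Observed p* = 26/70 = 0.37143.
Balance c(1−p*) = e gives e = 0.84×(1 − 0.37143) = 0.52800.
Starting from p₀ = 0.37143; update p ← p + (dp/dt)·Δt with the new parameters.
t = 0.5: p = 0.37143 + (+0.15101) = 0.52244
t = 1: p = 0.52244 + (+0.12824) = 0.65068

0.6507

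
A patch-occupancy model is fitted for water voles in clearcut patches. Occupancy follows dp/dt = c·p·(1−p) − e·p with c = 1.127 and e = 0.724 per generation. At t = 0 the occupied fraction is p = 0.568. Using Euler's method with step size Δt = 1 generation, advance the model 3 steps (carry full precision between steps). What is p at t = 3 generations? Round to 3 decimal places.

0.379

Update rule: p ← p + [c·p·(1−p) − e·p]·Δt with Δt = 1.
  1  |  dp/dt·Δt = -0.134693  |  p_1 = 0.433307
  2  |  dp/dt·Δt = -0.036977  |  p_2 = 0.396330
  3  |  dp/dt·Δt = -0.017305  |  p_3 = 0.379025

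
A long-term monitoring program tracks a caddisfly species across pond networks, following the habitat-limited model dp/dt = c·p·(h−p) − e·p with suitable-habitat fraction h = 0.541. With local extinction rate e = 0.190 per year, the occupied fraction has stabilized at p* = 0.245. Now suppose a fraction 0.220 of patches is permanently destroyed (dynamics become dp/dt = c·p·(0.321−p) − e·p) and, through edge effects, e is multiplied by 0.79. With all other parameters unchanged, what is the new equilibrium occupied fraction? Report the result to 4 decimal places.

0.0872

Balance c(h−p*) = e gives c = e/(0.541 − 0.24500) = 0.190/0.29600 = 0.64189.
New p* = 0.321 − e/c = 0.321 − 0.15010/0.64189 = 0.08716.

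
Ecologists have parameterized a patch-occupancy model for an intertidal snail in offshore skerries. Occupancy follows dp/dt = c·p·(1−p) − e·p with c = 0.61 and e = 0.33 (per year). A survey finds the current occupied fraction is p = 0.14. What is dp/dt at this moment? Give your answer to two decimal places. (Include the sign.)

Colonization term: c·p·(1−p) = 0.61×0.14×0.8600 = 0.07344.
Extinction term: e·p = 0.04620.
dp/dt = 0.07344 − 0.04620 = 0.02724.

0.03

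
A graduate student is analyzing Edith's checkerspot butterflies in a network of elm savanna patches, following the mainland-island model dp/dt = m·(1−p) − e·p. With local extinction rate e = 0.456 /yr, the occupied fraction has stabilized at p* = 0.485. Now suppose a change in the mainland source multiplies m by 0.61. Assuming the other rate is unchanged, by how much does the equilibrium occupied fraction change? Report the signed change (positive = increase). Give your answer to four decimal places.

Balance m(1−p*) = e·p* gives m = e·p*/(1−p*) = 0.456×0.48500/0.51500 = 0.42944.
New p* = m/(m+e) = 0.26196/(0.26196+0.45600) = 0.36487.
Δp* = 0.36487 − 0.48500 = -0.12013.

-0.1201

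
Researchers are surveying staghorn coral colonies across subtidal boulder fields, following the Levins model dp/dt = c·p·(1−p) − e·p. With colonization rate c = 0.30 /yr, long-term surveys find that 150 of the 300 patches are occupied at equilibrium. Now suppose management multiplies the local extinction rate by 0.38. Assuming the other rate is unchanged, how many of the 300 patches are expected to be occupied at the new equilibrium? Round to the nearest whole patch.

Observed p* = 150/300 = 0.50000.
Balance c(1−p*) = e gives e = 0.30×(1 − 0.50000) = 0.15000.
New p* = 1 − e/c = 1 − 0.05700/0.30000 = 0.81000.
Expected occupied = 300 × 0.81000 = 243.00 ≈ 243.

243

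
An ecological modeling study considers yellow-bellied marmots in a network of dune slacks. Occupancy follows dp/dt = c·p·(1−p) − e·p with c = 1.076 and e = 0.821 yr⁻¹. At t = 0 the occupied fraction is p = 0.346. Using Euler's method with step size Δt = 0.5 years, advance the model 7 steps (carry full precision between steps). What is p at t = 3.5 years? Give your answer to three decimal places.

Update rule: p ← p + [c·p·(1−p) − e·p]·Δt with Δt = 0.5.
p: 0.34600 → 0.32571  (Δp = -0.02029)
p: 0.32571 → 0.31016  (Δp = -0.01555)
p: 0.31016 → 0.29795  (Δp = -0.01221)
p: 0.29795 → 0.28818  (Δp = -0.00977)
p: 0.28818 → 0.28024  (Δp = -0.00794)
p: 0.28024 → 0.27372  (Δp = -0.00652)
p: 0.27372 → 0.26831  (Δp = -0.00541)

0.268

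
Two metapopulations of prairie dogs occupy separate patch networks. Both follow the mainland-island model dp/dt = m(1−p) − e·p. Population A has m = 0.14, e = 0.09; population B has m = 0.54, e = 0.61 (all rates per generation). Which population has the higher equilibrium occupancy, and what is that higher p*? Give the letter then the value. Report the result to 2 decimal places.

A: p*_A = m/(m+e) = 0.14/0.2300 = 0.6087.
B: p*_B = 0.54/1.1500 = 0.4696.
A is higher at 0.6087.

A, 0.61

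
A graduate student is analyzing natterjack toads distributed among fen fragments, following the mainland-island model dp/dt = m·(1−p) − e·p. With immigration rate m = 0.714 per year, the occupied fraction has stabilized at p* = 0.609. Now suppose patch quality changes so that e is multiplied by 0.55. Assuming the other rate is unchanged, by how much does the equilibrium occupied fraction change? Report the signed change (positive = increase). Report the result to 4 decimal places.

Balance m(1−p*) = e·p* gives e = m(1−p*)/p* = 0.714×0.39100/0.60900 = 0.45841.
New p* = m/(m+e) = 0.71400/(0.71400+0.25213) = 0.73903.
Δp* = 0.73903 − 0.60900 = +0.13003.

0.1300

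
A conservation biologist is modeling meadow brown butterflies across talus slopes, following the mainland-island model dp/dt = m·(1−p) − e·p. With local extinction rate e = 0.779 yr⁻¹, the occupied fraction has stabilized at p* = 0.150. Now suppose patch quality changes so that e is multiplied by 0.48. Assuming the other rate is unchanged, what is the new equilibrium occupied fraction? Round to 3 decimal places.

0.269

Balance m(1−p*) = e·p* gives m = e·p*/(1−p*) = 0.779×0.15000/0.85000 = 0.13747.
New p* = m/(m+e) = 0.13747/(0.13747+0.37392) = 0.26882.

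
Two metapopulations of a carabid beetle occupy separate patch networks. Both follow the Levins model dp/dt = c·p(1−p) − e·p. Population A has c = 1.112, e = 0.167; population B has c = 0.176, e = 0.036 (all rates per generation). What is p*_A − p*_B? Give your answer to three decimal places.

0.054

A: p*_A = 1 − 0.167/1.112 = 0.8498.
B: p*_B = 1 − 0.036/0.176 = 0.7955.
p*_A − p*_B = 0.8498 − 0.7955 = 0.0544.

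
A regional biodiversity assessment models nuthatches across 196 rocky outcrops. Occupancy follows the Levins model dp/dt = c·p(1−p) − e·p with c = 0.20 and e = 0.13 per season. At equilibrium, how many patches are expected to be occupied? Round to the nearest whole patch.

p* = 1 − e/c = 1 − 0.13/0.20 = 0.3500.
Expected occupied patches = N × p* = 196 × 0.3500 = 68.60 ≈ 69.

69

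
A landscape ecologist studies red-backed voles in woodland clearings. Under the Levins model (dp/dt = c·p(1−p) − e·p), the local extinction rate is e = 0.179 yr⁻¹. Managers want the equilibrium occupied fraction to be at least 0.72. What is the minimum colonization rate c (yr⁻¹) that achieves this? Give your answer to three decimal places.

p* = 1 − e/c ≥ 0.72 requires e/c ≤ 0.2800, i.e. c ≥ e/0.2800.
c_min = 0.179/0.2800 = 0.6393.

0.639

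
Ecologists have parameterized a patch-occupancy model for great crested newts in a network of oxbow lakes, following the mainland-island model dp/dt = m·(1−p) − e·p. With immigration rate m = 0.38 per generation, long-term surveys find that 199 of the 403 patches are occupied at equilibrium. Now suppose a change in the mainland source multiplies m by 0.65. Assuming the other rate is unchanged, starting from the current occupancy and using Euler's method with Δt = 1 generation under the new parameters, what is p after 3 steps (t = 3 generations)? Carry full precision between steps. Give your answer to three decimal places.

Observed p* = 199/403 = 0.49380.
Balance m(1−p*) = e·p* gives e = m(1−p*)/p* = 0.38×0.50620/0.49380 = 0.38955.
Starting from p₀ = 0.49380; update p ← p + (dp/dt)·Δt with the new parameters.
  1  |  dp/dt·Δt = -0.067325  |  p_1 = 0.426471
  2  |  dp/dt·Δt = -0.024469  |  p_2 = 0.402002
  3  |  dp/dt·Δt = -0.008893  |  p_3 = 0.393109

0.393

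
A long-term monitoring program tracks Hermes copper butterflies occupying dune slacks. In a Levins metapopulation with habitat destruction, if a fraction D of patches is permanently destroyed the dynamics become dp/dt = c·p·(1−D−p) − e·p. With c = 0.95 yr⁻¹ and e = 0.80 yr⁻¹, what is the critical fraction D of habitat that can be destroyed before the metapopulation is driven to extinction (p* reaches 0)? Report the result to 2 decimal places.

0.16

The nontrivial equilibrium is p* = (1−D) − e/c; extinction occurs when this hits zero.
So D_crit = 1 − e/c = 1 − 0.80/0.95 = 1 − 0.8421 = 0.1579.
Note this equals the original equilibrium occupancy — the Levins extinction-debt result.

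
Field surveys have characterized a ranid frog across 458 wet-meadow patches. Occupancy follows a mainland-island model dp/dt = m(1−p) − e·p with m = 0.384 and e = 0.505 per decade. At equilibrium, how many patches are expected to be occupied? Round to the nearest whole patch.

198

p* = m/(m+e) = 0.384/0.8890 = 0.4319.
Expected occupied patches = N × p* = 458 × 0.4319 = 197.83 ≈ 198.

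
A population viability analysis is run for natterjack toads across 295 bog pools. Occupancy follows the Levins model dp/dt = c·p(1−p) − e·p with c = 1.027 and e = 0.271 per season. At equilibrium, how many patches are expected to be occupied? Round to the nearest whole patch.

217

p* = 1 − e/c = 1 − 0.271/1.027 = 0.7361.
Expected occupied patches = N × p* = 295 × 0.7361 = 217.16 ≈ 217.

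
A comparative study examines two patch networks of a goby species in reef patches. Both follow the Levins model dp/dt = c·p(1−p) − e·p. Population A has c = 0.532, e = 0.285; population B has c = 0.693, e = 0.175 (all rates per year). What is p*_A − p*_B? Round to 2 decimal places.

-0.28

A: p*_A = 1 − 0.285/0.532 = 0.4643.
B: p*_B = 1 − 0.175/0.693 = 0.7475.
p*_A − p*_B = 0.4643 − 0.7475 = -0.2832.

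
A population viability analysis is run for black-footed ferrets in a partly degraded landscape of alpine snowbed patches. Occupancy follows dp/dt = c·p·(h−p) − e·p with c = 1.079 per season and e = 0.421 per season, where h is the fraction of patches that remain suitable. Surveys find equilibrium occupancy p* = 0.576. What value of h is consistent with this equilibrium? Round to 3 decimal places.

At equilibrium c(h−p*) = e, so h = p* + e/c.
h = 0.576 + 0.421/1.079 = 0.576 + 0.3902 = 0.9662.

0.966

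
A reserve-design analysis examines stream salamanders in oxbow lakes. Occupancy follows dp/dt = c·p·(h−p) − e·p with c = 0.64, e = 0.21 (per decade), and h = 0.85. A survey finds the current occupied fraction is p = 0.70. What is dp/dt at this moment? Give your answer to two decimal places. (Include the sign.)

-0.08

Colonization term: c·p·(h−p) = 0.64×0.70×0.1500 = 0.06720.
Extinction term: e·p = 0.14700.
dp/dt = 0.06720 − 0.14700 = -0.07980.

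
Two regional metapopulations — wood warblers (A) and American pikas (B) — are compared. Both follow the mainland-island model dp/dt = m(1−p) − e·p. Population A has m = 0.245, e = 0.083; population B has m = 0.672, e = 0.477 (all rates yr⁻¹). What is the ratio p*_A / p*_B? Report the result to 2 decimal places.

1.28

A: p*_A = m/(m+e) = 0.245/0.3280 = 0.7470.
B: p*_B = 0.672/1.1490 = 0.5849.
p*_A / p*_B = 0.7470/0.5849 = 1.2772.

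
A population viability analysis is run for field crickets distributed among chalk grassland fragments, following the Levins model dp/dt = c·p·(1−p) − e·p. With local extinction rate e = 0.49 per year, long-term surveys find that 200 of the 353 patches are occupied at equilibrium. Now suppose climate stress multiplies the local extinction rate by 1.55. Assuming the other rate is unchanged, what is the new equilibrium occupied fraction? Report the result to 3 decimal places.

0.328

Observed p* = 200/353 = 0.56657.
Balance c(1−p*) = e gives c = e/(1 − 0.56657) = 0.49/0.43343 = 1.13052.
New p* = 1 − e/c = 1 − 0.75950/1.13052 = 0.32819.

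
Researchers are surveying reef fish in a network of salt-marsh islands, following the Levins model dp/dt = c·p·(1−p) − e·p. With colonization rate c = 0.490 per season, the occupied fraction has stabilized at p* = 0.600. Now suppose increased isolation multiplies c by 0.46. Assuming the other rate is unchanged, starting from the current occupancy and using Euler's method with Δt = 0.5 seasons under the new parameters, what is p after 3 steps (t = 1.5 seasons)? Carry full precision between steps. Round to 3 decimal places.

Balance c(1−p*) = e gives e = 0.490×(1 − 0.60000) = 0.19600.
Starting from p₀ = 0.60000; update p ← p + (dp/dt)·Δt with the new parameters.
step 1: Δp = -0.03175, p = 0.56825
step 2: Δp = -0.02804, p = 0.54021
step 3: Δp = -0.02495, p = 0.51526

0.515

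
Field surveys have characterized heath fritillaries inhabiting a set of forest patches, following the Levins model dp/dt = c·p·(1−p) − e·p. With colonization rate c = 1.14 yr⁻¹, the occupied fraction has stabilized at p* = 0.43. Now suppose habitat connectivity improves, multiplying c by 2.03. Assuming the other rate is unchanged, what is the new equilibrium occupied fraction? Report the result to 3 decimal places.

Balance c(1−p*) = e gives e = 1.14×(1 − 0.43000) = 0.64980.
New p* = 1 − e/c = 1 − 0.64980/2.31420 = 0.71921.

0.719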